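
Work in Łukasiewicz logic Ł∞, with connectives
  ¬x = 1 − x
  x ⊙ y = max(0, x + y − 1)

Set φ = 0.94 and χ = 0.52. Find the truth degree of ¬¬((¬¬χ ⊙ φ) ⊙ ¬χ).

0.00

¬χ = 1 − 0.52 = 0.48
¬¬χ = 1 − 0.48 = 0.52
¬¬χ ⊙ φ = max(0, 0.52 + 0.94 − 1) = max(0, 0.46) = 0.46
(¬¬χ ⊙ φ) ⊙ ¬χ = max(0, 0.46 + 0.48 − 1) = max(0, -0.06) = 0.00
¬((¬¬χ ⊙ φ) ⊙ ¬χ) = 1 − 0.00 = 1.00
¬¬((¬¬χ ⊙ φ) ⊙ ¬χ) = 1 − 1.00 = 0.00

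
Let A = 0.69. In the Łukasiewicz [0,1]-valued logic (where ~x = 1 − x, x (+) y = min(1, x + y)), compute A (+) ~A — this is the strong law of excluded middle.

~A = 1 − 0.69 = 0.31
A (+) ~A = min(1, 0.69 + 0.31) = min(1, 1.00) = 1.00
(As expected: always 1 in Ł∞ since a ⊕ (1−a) = 1.)

1.00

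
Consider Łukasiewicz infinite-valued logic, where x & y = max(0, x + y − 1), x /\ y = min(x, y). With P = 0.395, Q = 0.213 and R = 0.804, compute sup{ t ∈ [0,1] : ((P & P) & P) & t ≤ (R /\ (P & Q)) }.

P & P = max(0, 0.395 + 0.395 − 1) = max(0, -0.210) = 0.000
(P & P) & P = max(0, 0.000 + 0.395 − 1) = max(0, -0.605) = 0.000
So the left factor is (P & P) & P = 0.000.
P & Q = max(0, 0.395 + 0.213 − 1) = max(0, -0.392) = 0.000
R /\ (P & Q) = min(0.804, 0.000) = 0.000
So the right-hand bound is R /\ (P & Q) = 0.000.
The residuum of the Łukasiewicz t-norm gives the supremum: min(1, 1 − 0.000 + 0.000).
1 − 0.000 + 0.000 = 1.000, so t = min(1, 1.000) = 1.000.
Check: 0.000 & 1.000 = max(0, 0.000) = 0.000 ≤ 0.000.

1.000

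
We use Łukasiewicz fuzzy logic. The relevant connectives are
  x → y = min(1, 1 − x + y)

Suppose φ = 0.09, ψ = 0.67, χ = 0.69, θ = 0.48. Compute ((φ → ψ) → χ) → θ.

0.79

φ → ψ = min(1, 1 − 0.09 + 0.67) = min(1, 1.58) = 1.00
(φ → ψ) → χ = min(1, 1 − 1.00 + 0.69) = min(1, 0.69) = 0.69
((φ → ψ) → χ) → θ = min(1, 1 − 0.69 + 0.48) = min(1, 0.79) = 0.79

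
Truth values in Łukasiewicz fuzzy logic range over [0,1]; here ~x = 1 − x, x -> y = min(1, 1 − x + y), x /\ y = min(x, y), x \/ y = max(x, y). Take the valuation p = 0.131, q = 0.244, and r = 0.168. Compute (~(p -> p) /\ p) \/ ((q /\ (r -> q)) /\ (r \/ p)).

0.168

p -> p = min(1, 1 − 0.131 + 0.131) = min(1, 1.000) = 1.000
~(p -> p) = 1 − 1.000 = 0.000
~(p -> p) /\ p = min(0.000, 0.131) = 0.000
r -> q = min(1, 1 − 0.168 + 0.244) = min(1, 1.076) = 1.000
q /\ (r -> q) = min(0.244, 1.000) = 0.244
r \/ p = max(0.168, 0.131) = 0.168
(q /\ (r -> q)) /\ (r \/ p) = min(0.244, 0.168) = 0.168
(~(p -> p) /\ p) \/ ((q /\ (r -> q)) /\ (r \/ p)) = max(0.000, 0.168) = 0.168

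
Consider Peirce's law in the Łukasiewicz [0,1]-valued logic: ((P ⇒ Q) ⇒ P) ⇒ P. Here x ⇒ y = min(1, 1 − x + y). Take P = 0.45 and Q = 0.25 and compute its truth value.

P ⇒ Q = min(1, 1 − 0.45 + 0.25) = min(1, 0.80) = 0.80
(P ⇒ Q) ⇒ P = min(1, 1 − 0.80 + 0.45) = min(1, 0.65) = 0.65
((P ⇒ Q) ⇒ P) ⇒ P = min(1, 1 − 0.65 + 0.45) = min(1, 0.80) = 0.80
(The value 0.80 < 1 shows this instance is not satisfied; not a Ł∞-tautology in general.)

0.80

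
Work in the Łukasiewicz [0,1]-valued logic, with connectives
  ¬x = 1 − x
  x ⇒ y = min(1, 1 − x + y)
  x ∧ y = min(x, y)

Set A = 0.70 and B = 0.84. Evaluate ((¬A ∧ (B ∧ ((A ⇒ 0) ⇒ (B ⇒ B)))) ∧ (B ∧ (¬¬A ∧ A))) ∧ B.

0.30

¬A = 1 − 0.70 = 0.30
A ⇒ 0 = min(1, 1 − 0.70 + 0.00) = min(1, 0.30) = 0.30
B ⇒ B = min(1, 1 − 0.84 + 0.84) = min(1, 1.00) = 1.00
(A ⇒ 0) ⇒ (B ⇒ B) = min(1, 1 − 0.30 + 1.00) = min(1, 1.70) = 1.00
B ∧ ((A ⇒ 0) ⇒ (B ⇒ B)) = min(0.84, 1.00) = 0.84
¬A ∧ (B ∧ ((A ⇒ 0) ⇒ (B ⇒ B))) = min(0.30, 0.84) = 0.30
¬¬A = 1 − 0.30 = 0.70
¬¬A ∧ A = min(0.70, 0.70) = 0.70
B ∧ (¬¬A ∧ A) = min(0.84, 0.70) = 0.70
(¬A ∧ (B ∧ ((A ⇒ 0) ⇒ (B ⇒ B)))) ∧ (B ∧ (¬¬A ∧ A)) = min(0.30, 0.70) = 0.30
((¬A ∧ (B ∧ ((A ⇒ 0) ⇒ (B ⇒ B)))) ∧ (B ∧ (¬¬A ∧ A))) ∧ B = min(0.30, 0.84) = 0.30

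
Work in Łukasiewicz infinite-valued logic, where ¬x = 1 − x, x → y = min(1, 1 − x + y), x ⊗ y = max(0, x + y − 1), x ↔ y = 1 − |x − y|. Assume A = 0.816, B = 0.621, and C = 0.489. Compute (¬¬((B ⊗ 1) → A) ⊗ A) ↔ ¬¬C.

B ⊗ 1 = max(0, 0.621 + 1.000 − 1) = max(0, 0.621) = 0.621
(B ⊗ 1) → A = min(1, 1 − 0.621 + 0.816) = min(1, 1.195) = 1.000
¬((B ⊗ 1) → A) = 1 − 1.000 = 0.000
¬¬((B ⊗ 1) → A) = 1 − 0.000 = 1.000
¬¬((B ⊗ 1) → A) ⊗ A = max(0, 1.000 + 0.816 − 1) = max(0, 0.816) = 0.816
¬C = 1 − 0.489 = 0.511
¬¬C = 1 − 0.511 = 0.489
(¬¬((B ⊗ 1) → A) ⊗ A) ↔ ¬¬C = 1 − |0.816 − 0.489| = 1 − 0.327 = 0.673

0.673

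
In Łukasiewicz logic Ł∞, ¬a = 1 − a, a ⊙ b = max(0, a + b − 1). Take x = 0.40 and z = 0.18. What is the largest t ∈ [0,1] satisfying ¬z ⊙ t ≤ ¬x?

¬z = 1 − 0.18 = 0.82
So the left factor is ¬z = 0.82.
¬x = 1 − 0.40 = 0.60
So the right-hand bound is ¬x = 0.60.
The residuum of the Łukasiewicz t-norm gives the supremum: min(1, 1 − 0.82 + 0.60).
1 − 0.82 + 0.60 = 0.78, so t = min(1, 0.78) = 0.78.
Check: 0.82 ⊙ 0.78 = max(0, 0.60) = 0.60 ≤ 0.60.

0.78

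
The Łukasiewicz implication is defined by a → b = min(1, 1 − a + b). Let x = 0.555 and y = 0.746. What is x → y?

x → y = min(1, 1 − 0.555 + 0.746) = min(1, 1.191) = 1.000
For comparison, the Gödel implication (1 if a ≤ b else b) would give 1.000.

1.000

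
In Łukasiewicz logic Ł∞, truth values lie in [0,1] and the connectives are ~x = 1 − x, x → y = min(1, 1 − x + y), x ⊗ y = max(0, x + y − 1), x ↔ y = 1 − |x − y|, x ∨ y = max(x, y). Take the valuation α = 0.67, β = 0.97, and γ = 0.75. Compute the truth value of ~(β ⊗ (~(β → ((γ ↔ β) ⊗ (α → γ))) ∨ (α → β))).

γ ↔ β = 1 − |0.75 − 0.97| = 1 − 0.22 = 0.78
α → γ = min(1, 1 − 0.67 + 0.75) = min(1, 1.08) = 1.00
(γ ↔ β) ⊗ (α → γ) = max(0, 0.78 + 1.00 − 1) = max(0, 0.78) = 0.78
β → ((γ ↔ β) ⊗ (α → γ)) = min(1, 1 − 0.97 + 0.78) = min(1, 0.81) = 0.81
~(β → ((γ ↔ β) ⊗ (α → γ))) = 1 − 0.81 = 0.19
α → β = min(1, 1 − 0.67 + 0.97) = min(1, 1.30) = 1.00
~(β → ((γ ↔ β) ⊗ (α → γ))) ∨ (α → β) = max(0.19, 1.00) = 1.00
β ⊗ (~(β → ((γ ↔ β) ⊗ (α → γ))) ∨ (α → β)) = max(0, 0.97 + 1.00 − 1) = max(0, 0.97) = 0.97
~(β ⊗ (~(β → ((γ ↔ β) ⊗ (α → γ))) ∨ (α → β))) = 1 − 0.97 = 0.03

0.03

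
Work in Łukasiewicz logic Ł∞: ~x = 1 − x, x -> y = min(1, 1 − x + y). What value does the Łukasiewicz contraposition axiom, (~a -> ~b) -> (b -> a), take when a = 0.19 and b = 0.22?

~a = 1 − 0.19 = 0.81
~b = 1 − 0.22 = 0.78
~a -> ~b = min(1, 1 − 0.81 + 0.78) = min(1, 0.97) = 0.97
b -> a = min(1, 1 − 0.22 + 0.19) = min(1, 0.97) = 0.97
(~a -> ~b) -> (b -> a) = min(1, 1 − 0.97 + 0.97) = min(1, 1.00) = 1.00
(As expected: an axiom of Ł∞, always 1.)

1.00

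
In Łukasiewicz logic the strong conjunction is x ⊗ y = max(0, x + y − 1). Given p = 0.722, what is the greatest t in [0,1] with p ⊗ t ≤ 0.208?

0.486

The residuum of the Łukasiewicz t-norm gives the supremum: min(1, 1 − 0.722 + 0.208).
1 − 0.722 + 0.208 = 0.486, so t = min(1, 0.486) = 0.486.
Check: 0.722 ⊗ 0.486 = max(0, 0.208) = 0.208 ≤ 0.208.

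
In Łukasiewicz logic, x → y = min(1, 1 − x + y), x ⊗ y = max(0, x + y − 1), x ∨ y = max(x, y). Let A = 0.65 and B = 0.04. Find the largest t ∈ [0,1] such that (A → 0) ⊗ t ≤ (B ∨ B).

A → 0 = min(1, 1 − 0.65 + 0.00) = min(1, 0.35) = 0.35
So the left factor is A → 0 = 0.35.
B ∨ B = max(0.04, 0.04) = 0.04
So the right-hand bound is B ∨ B = 0.04.
The residuum of the Łukasiewicz t-norm gives the supremum: min(1, 1 − 0.35 + 0.04).
1 − 0.35 + 0.04 = 0.69, so t = min(1, 0.69) = 0.69.
Check: 0.35 ⊗ 0.69 = max(0, 0.04) = 0.04 ≤ 0.04.

0.69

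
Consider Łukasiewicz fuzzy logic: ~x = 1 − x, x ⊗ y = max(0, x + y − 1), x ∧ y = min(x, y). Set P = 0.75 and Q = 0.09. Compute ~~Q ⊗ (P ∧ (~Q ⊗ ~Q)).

0.00

~Q = 1 − 0.09 = 0.91
~~Q = 1 − 0.91 = 0.09
~Q ⊗ ~Q = max(0, 0.91 + 0.91 − 1) = max(0, 0.82) = 0.82
P ∧ (~Q ⊗ ~Q) = min(0.75, 0.82) = 0.75
~~Q ⊗ (P ∧ (~Q ⊗ ~Q)) = max(0, 0.09 + 0.75 − 1) = max(0, -0.16) = 0.00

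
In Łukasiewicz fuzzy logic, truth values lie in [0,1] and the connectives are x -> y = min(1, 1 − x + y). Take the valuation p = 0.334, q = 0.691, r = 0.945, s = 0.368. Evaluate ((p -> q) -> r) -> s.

0.423

p -> q = min(1, 1 − 0.334 + 0.691) = min(1, 1.357) = 1.000
(p -> q) -> r = min(1, 1 − 1.000 + 0.945) = min(1, 0.945) = 0.945
((p -> q) -> r) -> s = min(1, 1 − 0.945 + 0.368) = min(1, 0.423) = 0.423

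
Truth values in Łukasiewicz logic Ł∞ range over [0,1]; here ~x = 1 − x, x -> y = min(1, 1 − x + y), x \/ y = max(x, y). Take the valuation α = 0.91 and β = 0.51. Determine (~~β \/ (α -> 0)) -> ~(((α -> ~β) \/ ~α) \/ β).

0.91

~β = 1 − 0.51 = 0.49
~~β = 1 − 0.49 = 0.51
α -> 0 = min(1, 1 − 0.91 + 0.00) = min(1, 0.09) = 0.09
~~β \/ (α -> 0) = max(0.51, 0.09) = 0.51
α -> ~β = min(1, 1 − 0.91 + 0.49) = min(1, 0.58) = 0.58
~α = 1 − 0.91 = 0.09
(α -> ~β) \/ ~α = max(0.58, 0.09) = 0.58
((α -> ~β) \/ ~α) \/ β = max(0.58, 0.51) = 0.58
~(((α -> ~β) \/ ~α) \/ β) = 1 − 0.58 = 0.42
(~~β \/ (α -> 0)) -> ~(((α -> ~β) \/ ~α) \/ β) = min(1, 1 − 0.51 + 0.42) = min(1, 0.91) = 0.91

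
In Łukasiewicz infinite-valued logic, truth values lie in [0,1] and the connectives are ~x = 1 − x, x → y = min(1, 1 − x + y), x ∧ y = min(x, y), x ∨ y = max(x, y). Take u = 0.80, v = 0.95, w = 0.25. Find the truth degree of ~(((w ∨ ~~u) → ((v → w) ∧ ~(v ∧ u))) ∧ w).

0.75

~u = 1 − 0.80 = 0.20
~~u = 1 − 0.20 = 0.80
w ∨ ~~u = max(0.25, 0.80) = 0.80
v → w = min(1, 1 − 0.95 + 0.25) = min(1, 0.30) = 0.30
v ∧ u = min(0.95, 0.80) = 0.80
~(v ∧ u) = 1 − 0.80 = 0.20
(v → w) ∧ ~(v ∧ u) = min(0.30, 0.20) = 0.20
(w ∨ ~~u) → ((v → w) ∧ ~(v ∧ u)) = min(1, 1 − 0.80 + 0.20) = min(1, 0.40) = 0.40
((w ∨ ~~u) → ((v → w) ∧ ~(v ∧ u))) ∧ w = min(0.40, 0.25) = 0.25
~(((w ∨ ~~u) → ((v → w) ∧ ~(v ∧ u))) ∧ w) = 1 − 0.25 = 0.75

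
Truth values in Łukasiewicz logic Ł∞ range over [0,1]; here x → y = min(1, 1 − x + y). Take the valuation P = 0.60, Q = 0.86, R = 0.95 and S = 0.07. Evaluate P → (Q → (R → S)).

R → S = min(1, 1 − 0.95 + 0.07) = min(1, 0.12) = 0.12
Q → (R → S) = min(1, 1 − 0.86 + 0.12) = min(1, 0.26) = 0.26
P → (Q → (R → S)) = min(1, 1 − 0.60 + 0.26) = min(1, 0.66) = 0.66

0.66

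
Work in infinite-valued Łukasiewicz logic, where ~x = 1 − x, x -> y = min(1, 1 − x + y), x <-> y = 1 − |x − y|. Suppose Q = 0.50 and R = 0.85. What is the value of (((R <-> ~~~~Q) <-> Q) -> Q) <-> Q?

0.85

~Q = 1 − 0.50 = 0.50
~~Q = 1 − 0.50 = 0.50
~~~Q = 1 − 0.50 = 0.50
~~~~Q = 1 − 0.50 = 0.50
R <-> ~~~~Q = 1 − |0.85 − 0.50| = 1 − 0.35 = 0.65
(R <-> ~~~~Q) <-> Q = 1 − |0.65 − 0.50| = 1 − 0.15 = 0.85
((R <-> ~~~~Q) <-> Q) -> Q = min(1, 1 − 0.85 + 0.50) = min(1, 0.65) = 0.65
(((R <-> ~~~~Q) <-> Q) -> Q) <-> Q = 1 − |0.65 − 0.50| = 1 − 0.15 = 0.85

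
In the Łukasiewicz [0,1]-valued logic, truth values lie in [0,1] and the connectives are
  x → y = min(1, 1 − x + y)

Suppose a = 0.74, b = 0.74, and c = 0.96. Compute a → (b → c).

b → c = min(1, 1 − 0.74 + 0.96) = min(1, 1.22) = 1.00
a → (b → c) = min(1, 1 − 0.74 + 1.00) = min(1, 1.26) = 1.00

1.00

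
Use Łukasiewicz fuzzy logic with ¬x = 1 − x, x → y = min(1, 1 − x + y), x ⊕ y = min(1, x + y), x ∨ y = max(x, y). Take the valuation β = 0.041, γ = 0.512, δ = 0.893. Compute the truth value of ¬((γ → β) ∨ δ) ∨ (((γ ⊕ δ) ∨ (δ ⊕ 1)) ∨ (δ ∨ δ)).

1.000

γ → β = min(1, 1 − 0.512 + 0.041) = min(1, 0.529) = 0.529
(γ → β) ∨ δ = max(0.529, 0.893) = 0.893
¬((γ → β) ∨ δ) = 1 − 0.893 = 0.107
γ ⊕ δ = min(1, 0.512 + 0.893) = min(1, 1.405) = 1.000
δ ⊕ 1 = min(1, 0.893 + 1.000) = min(1, 1.893) = 1.000
(γ ⊕ δ) ∨ (δ ⊕ 1) = max(1.000, 1.000) = 1.000
δ ∨ δ = max(0.893, 0.893) = 0.893
((γ ⊕ δ) ∨ (δ ⊕ 1)) ∨ (δ ∨ δ) = max(1.000, 0.893) = 1.000
¬((γ → β) ∨ δ) ∨ (((γ ⊕ δ) ∨ (δ ⊕ 1)) ∨ (δ ∨ δ)) = max(0.107, 1.000) = 1.000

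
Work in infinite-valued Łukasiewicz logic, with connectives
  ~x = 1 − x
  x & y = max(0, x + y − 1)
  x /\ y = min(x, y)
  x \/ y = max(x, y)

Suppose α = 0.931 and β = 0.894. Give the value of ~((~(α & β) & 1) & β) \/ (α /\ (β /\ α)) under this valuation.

0.931

α & β = max(0, 0.931 + 0.894 − 1) = max(0, 0.825) = 0.825
~(α & β) = 1 − 0.825 = 0.175
~(α & β) & 1 = max(0, 0.175 + 1.000 − 1) = max(0, 0.175) = 0.175
(~(α & β) & 1) & β = max(0, 0.175 + 0.894 − 1) = max(0, 0.069) = 0.069
~((~(α & β) & 1) & β) = 1 − 0.069 = 0.931
β /\ α = min(0.894, 0.931) = 0.894
α /\ (β /\ α) = min(0.931, 0.894) = 0.894
~((~(α & β) & 1) & β) \/ (α /\ (β /\ α)) = max(0.931, 0.894) = 0.931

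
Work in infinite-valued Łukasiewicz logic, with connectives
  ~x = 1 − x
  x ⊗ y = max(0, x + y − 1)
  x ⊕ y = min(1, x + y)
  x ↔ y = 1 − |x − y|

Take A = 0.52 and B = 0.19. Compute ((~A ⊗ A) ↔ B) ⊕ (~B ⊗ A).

1.00

~A = 1 − 0.52 = 0.48
~A ⊗ A = max(0, 0.48 + 0.52 − 1) = max(0, 0.00) = 0.00
(~A ⊗ A) ↔ B = 1 − |0.00 − 0.19| = 1 − 0.19 = 0.81
~B = 1 − 0.19 = 0.81
~B ⊗ A = max(0, 0.81 + 0.52 − 1) = max(0, 0.33) = 0.33
((~A ⊗ A) ↔ B) ⊕ (~B ⊗ A) = min(1, 0.81 + 0.33) = min(1, 1.14) = 1.00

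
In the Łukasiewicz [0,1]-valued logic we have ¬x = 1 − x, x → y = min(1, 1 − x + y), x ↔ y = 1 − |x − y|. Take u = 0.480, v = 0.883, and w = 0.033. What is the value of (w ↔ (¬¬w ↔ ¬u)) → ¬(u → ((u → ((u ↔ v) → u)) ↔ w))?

0.927

¬w = 1 − 0.033 = 0.967
¬¬w = 1 − 0.967 = 0.033
¬u = 1 − 0.480 = 0.520
¬¬w ↔ ¬u = 1 − |0.033 − 0.520| = 1 − 0.487 = 0.513
w ↔ (¬¬w ↔ ¬u) = 1 − |0.033 − 0.513| = 1 − 0.480 = 0.520
u ↔ v = 1 − |0.480 − 0.883| = 1 − 0.403 = 0.597
(u ↔ v) → u = min(1, 1 − 0.597 + 0.480) = min(1, 0.883) = 0.883
u → ((u ↔ v) → u) = min(1, 1 − 0.480 + 0.883) = min(1, 1.403) = 1.000
(u → ((u ↔ v) → u)) ↔ w = 1 − |1.000 − 0.033| = 1 − 0.967 = 0.033
u → ((u → ((u ↔ v) → u)) ↔ w) = min(1, 1 − 0.480 + 0.033) = min(1, 0.553) = 0.553
¬(u → ((u → ((u ↔ v) → u)) ↔ w)) = 1 − 0.553 = 0.447
(w ↔ (¬¬w ↔ ¬u)) → ¬(u → ((u → ((u ↔ v) → u)) ↔ w)) = min(1, 1 − 0.520 + 0.447) = min(1, 0.927) = 0.927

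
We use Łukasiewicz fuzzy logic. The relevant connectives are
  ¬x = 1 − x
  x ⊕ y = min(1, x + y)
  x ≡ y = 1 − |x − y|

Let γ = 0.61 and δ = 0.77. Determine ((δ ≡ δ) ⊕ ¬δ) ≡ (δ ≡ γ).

0.84

δ ≡ δ = 1 − |0.77 − 0.77| = 1 − 0.00 = 1.00
¬δ = 1 − 0.77 = 0.23
(δ ≡ δ) ⊕ ¬δ = min(1, 1.00 + 0.23) = min(1, 1.23) = 1.00
δ ≡ γ = 1 − |0.77 − 0.61| = 1 − 0.16 = 0.84
((δ ≡ δ) ⊕ ¬δ) ≡ (δ ≡ γ) = 1 − |1.00 − 0.84| = 1 − 0.16 = 0.84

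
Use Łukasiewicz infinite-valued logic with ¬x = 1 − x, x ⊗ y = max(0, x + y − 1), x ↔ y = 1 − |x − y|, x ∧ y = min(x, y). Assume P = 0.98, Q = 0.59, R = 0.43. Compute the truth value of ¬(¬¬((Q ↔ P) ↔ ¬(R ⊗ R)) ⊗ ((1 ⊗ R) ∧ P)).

Q ↔ P = 1 − |0.59 − 0.98| = 1 − 0.39 = 0.61
R ⊗ R = max(0, 0.43 + 0.43 − 1) = max(0, -0.14) = 0.00
¬(R ⊗ R) = 1 − 0.00 = 1.00
(Q ↔ P) ↔ ¬(R ⊗ R) = 1 − |0.61 − 1.00| = 1 − 0.39 = 0.61
¬((Q ↔ P) ↔ ¬(R ⊗ R)) = 1 − 0.61 = 0.39
¬¬((Q ↔ P) ↔ ¬(R ⊗ R)) = 1 − 0.39 = 0.61
1 ⊗ R = max(0, 1.00 + 0.43 − 1) = max(0, 0.43) = 0.43
(1 ⊗ R) ∧ P = min(0.43, 0.98) = 0.43
¬¬((Q ↔ P) ↔ ¬(R ⊗ R)) ⊗ ((1 ⊗ R) ∧ P) = max(0, 0.61 + 0.43 − 1) = max(0, 0.04) = 0.04
¬(¬¬((Q ↔ P) ↔ ¬(R ⊗ R)) ⊗ ((1 ⊗ R) ∧ P)) = 1 − 0.04 = 0.96

0.96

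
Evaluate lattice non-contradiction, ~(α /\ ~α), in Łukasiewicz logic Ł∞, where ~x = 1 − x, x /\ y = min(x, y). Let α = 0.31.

~α = 1 − 0.31 = 0.69
α /\ ~α = min(0.31, 0.69) = 0.31
~(α /\ ~α) = 1 − 0.31 = 0.69
(The value 0.69 < 1 shows this instance is not satisfied; not a Ł∞-tautology — its value is 1 − min(a, 1−a).)

0.69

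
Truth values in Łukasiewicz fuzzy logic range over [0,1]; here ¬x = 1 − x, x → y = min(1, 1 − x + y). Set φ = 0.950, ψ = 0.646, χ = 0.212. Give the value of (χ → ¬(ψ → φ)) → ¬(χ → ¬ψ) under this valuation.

ψ → φ = min(1, 1 − 0.646 + 0.950) = min(1, 1.304) = 1.000
¬(ψ → φ) = 1 − 1.000 = 0.000
χ → ¬(ψ → φ) = min(1, 1 − 0.212 + 0.000) = min(1, 0.788) = 0.788
¬ψ = 1 − 0.646 = 0.354
χ → ¬ψ = min(1, 1 − 0.212 + 0.354) = min(1, 1.142) = 1.000
¬(χ → ¬ψ) = 1 − 1.000 = 0.000
(χ → ¬(ψ → φ)) → ¬(χ → ¬ψ) = min(1, 1 − 0.788 + 0.000) = min(1, 0.212) = 0.212

0.212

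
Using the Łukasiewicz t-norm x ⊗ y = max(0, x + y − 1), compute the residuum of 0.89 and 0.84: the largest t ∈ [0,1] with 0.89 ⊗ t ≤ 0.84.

The residuum of the Łukasiewicz t-norm gives the supremum: min(1, 1 − 0.89 + 0.84).
1 − 0.89 + 0.84 = 0.95, so t = min(1, 0.95) = 0.95.
Check: 0.89 ⊗ 0.95 = max(0, 0.84) = 0.84 ≤ 0.84.

0.95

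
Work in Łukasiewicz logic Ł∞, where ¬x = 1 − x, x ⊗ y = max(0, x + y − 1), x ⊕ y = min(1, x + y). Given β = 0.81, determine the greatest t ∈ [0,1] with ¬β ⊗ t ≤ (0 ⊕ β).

¬β = 1 − 0.81 = 0.19
So the left factor is ¬β = 0.19.
0 ⊕ β = min(1, 0.00 + 0.81) = min(1, 0.81) = 0.81
So the right-hand bound is 0 ⊕ β = 0.81.
The residuum of the Łukasiewicz t-norm gives the supremum: min(1, 1 − 0.19 + 0.81).
1 − 0.19 + 0.81 = 1.62, so t = min(1, 1.62) = 1.00.
Check: 0.19 ⊗ 1.00 = max(0, 0.19) = 0.19 ≤ 0.81.

1.00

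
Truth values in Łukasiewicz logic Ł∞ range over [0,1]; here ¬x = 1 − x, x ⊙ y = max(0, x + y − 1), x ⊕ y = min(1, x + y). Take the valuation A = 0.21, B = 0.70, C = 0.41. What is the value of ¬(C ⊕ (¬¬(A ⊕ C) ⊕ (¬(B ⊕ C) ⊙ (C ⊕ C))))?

0.00

A ⊕ C = min(1, 0.21 + 0.41) = min(1, 0.62) = 0.62
¬(A ⊕ C) = 1 − 0.62 = 0.38
¬¬(A ⊕ C) = 1 − 0.38 = 0.62
B ⊕ C = min(1, 0.70 + 0.41) = min(1, 1.11) = 1.00
¬(B ⊕ C) = 1 − 1.00 = 0.00
C ⊕ C = min(1, 0.41 + 0.41) = min(1, 0.82) = 0.82
¬(B ⊕ C) ⊙ (C ⊕ C) = max(0, 0.00 + 0.82 − 1) = max(0, -0.18) = 0.00
¬¬(A ⊕ C) ⊕ (¬(B ⊕ C) ⊙ (C ⊕ C)) = min(1, 0.62 + 0.00) = min(1, 0.62) = 0.62
C ⊕ (¬¬(A ⊕ C) ⊕ (¬(B ⊕ C) ⊙ (C ⊕ C))) = min(1, 0.41 + 0.62) = min(1, 1.03) = 1.00
¬(C ⊕ (¬¬(A ⊕ C) ⊕ (¬(B ⊕ C) ⊙ (C ⊕ C)))) = 1 − 1.00 = 0.00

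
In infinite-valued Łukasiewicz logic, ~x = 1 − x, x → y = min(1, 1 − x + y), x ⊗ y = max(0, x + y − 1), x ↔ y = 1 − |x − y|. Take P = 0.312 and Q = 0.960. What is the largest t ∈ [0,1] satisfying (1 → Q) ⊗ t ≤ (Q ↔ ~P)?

1 → Q = min(1, 1 − 1.000 + 0.960) = min(1, 0.960) = 0.960
So the left factor is 1 → Q = 0.960.
~P = 1 − 0.312 = 0.688
Q ↔ ~P = 1 − |0.960 − 0.688| = 1 − 0.272 = 0.728
So the right-hand bound is Q ↔ ~P = 0.728.
The residuum of the Łukasiewicz t-norm gives the supremum: min(1, 1 − 0.960 + 0.728).
1 − 0.960 + 0.728 = 0.768, so t = min(1, 0.768) = 0.768.
Check: 0.960 ⊗ 0.768 = max(0, 0.728) = 0.728 ≤ 0.728.

0.768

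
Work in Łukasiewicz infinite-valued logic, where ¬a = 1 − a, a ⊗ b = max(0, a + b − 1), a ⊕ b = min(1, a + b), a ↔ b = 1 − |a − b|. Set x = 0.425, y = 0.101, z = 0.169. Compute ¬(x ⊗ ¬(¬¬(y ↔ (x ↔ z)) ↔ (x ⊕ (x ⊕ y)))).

0.981

x ↔ z = 1 − |0.425 − 0.169| = 1 − 0.256 = 0.744
y ↔ (x ↔ z) = 1 − |0.101 − 0.744| = 1 − 0.643 = 0.357
¬(y ↔ (x ↔ z)) = 1 − 0.357 = 0.643
¬¬(y ↔ (x ↔ z)) = 1 − 0.643 = 0.357
x ⊕ y = min(1, 0.425 + 0.101) = min(1, 0.526) = 0.526
x ⊕ (x ⊕ y) = min(1, 0.425 + 0.526) = min(1, 0.951) = 0.951
¬¬(y ↔ (x ↔ z)) ↔ (x ⊕ (x ⊕ y)) = 1 − |0.357 − 0.951| = 1 − 0.594 = 0.406
¬(¬¬(y ↔ (x ↔ z)) ↔ (x ⊕ (x ⊕ y))) = 1 − 0.406 = 0.594
x ⊗ ¬(¬¬(y ↔ (x ↔ z)) ↔ (x ⊕ (x ⊕ y))) = max(0, 0.425 + 0.594 − 1) = max(0, 0.019) = 0.019
¬(x ⊗ ¬(¬¬(y ↔ (x ↔ z)) ↔ (x ⊕ (x ⊕ y)))) = 1 − 0.019 = 0.981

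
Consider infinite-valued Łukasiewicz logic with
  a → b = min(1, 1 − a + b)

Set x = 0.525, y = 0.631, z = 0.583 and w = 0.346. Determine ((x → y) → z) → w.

0.763

x → y = min(1, 1 − 0.525 + 0.631) = min(1, 1.106) = 1.000
(x → y) → z = min(1, 1 − 1.000 + 0.583) = min(1, 0.583) = 0.583
((x → y) → z) → w = min(1, 1 − 0.583 + 0.346) = min(1, 0.763) = 0.763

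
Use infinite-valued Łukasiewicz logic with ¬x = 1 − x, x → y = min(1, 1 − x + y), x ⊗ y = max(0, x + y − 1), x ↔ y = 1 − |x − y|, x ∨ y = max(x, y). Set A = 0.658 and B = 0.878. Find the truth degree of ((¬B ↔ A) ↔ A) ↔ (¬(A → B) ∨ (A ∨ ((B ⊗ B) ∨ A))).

0.950

¬B = 1 − 0.878 = 0.122
¬B ↔ A = 1 − |0.122 − 0.658| = 1 − 0.536 = 0.464
(¬B ↔ A) ↔ A = 1 − |0.464 − 0.658| = 1 − 0.194 = 0.806
A → B = min(1, 1 − 0.658 + 0.878) = min(1, 1.220) = 1.000
¬(A → B) = 1 − 1.000 = 0.000
B ⊗ B = max(0, 0.878 + 0.878 − 1) = max(0, 0.756) = 0.756
(B ⊗ B) ∨ A = max(0.756, 0.658) = 0.756
A ∨ ((B ⊗ B) ∨ A) = max(0.658, 0.756) = 0.756
¬(A → B) ∨ (A ∨ ((B ⊗ B) ∨ A)) = max(0.000, 0.756) = 0.756
((¬B ↔ A) ↔ A) ↔ (¬(A → B) ∨ (A ∨ ((B ⊗ B) ∨ A))) = 1 − |0.806 − 0.756| = 1 − 0.050 = 0.950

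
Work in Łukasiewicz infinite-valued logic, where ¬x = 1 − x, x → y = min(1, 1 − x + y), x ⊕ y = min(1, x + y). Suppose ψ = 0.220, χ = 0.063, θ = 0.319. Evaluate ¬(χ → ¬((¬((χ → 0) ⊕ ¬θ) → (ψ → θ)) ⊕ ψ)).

0.063

χ → 0 = min(1, 1 − 0.063 + 0.000) = min(1, 0.937) = 0.937
¬θ = 1 − 0.319 = 0.681
(χ → 0) ⊕ ¬θ = min(1, 0.937 + 0.681) = min(1, 1.618) = 1.000
¬((χ → 0) ⊕ ¬θ) = 1 − 1.000 = 0.000
ψ → θ = min(1, 1 − 0.220 + 0.319) = min(1, 1.099) = 1.000
¬((χ → 0) ⊕ ¬θ) → (ψ → θ) = min(1, 1 − 0.000 + 1.000) = min(1, 2.000) = 1.000
(¬((χ → 0) ⊕ ¬θ) → (ψ → θ)) ⊕ ψ = min(1, 1.000 + 0.220) = min(1, 1.220) = 1.000
¬((¬((χ → 0) ⊕ ¬θ) → (ψ → θ)) ⊕ ψ) = 1 − 1.000 = 0.000
χ → ¬((¬((χ → 0) ⊕ ¬θ) → (ψ → θ)) ⊕ ψ) = min(1, 1 − 0.063 + 0.000) = min(1, 0.937) = 0.937
¬(χ → ¬((¬((χ → 0) ⊕ ¬θ) → (ψ → θ)) ⊕ ψ)) = 1 − 0.937 = 0.063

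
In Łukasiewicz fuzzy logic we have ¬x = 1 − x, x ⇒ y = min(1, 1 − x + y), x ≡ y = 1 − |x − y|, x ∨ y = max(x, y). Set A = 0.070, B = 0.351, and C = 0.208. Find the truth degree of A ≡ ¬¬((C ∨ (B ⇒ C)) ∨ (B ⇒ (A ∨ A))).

0.213

B ⇒ C = min(1, 1 − 0.351 + 0.208) = min(1, 0.857) = 0.857
C ∨ (B ⇒ C) = max(0.208, 0.857) = 0.857
A ∨ A = max(0.070, 0.070) = 0.070
B ⇒ (A ∨ A) = min(1, 1 − 0.351 + 0.070) = min(1, 0.719) = 0.719
(C ∨ (B ⇒ C)) ∨ (B ⇒ (A ∨ A)) = max(0.857, 0.719) = 0.857
¬((C ∨ (B ⇒ C)) ∨ (B ⇒ (A ∨ A))) = 1 − 0.857 = 0.143
¬¬((C ∨ (B ⇒ C)) ∨ (B ⇒ (A ∨ A))) = 1 − 0.143 = 0.857
A ≡ ¬¬((C ∨ (B ⇒ C)) ∨ (B ⇒ (A ∨ A))) = 1 − |0.070 − 0.857| = 1 − 0.787 = 0.213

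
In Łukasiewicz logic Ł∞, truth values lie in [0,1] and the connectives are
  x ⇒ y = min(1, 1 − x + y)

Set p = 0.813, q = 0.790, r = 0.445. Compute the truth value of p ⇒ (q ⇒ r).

q ⇒ r = min(1, 1 − 0.790 + 0.445) = min(1, 0.655) = 0.655
p ⇒ (q ⇒ r) = min(1, 1 − 0.813 + 0.655) = min(1, 0.842) = 0.842

0.842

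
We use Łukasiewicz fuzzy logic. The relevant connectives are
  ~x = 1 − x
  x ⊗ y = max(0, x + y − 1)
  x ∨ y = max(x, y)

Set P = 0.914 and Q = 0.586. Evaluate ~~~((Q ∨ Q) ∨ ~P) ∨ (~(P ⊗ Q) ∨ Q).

0.586

Q ∨ Q = max(0.586, 0.586) = 0.586
~P = 1 − 0.914 = 0.086
(Q ∨ Q) ∨ ~P = max(0.586, 0.086) = 0.586
~((Q ∨ Q) ∨ ~P) = 1 − 0.586 = 0.414
~~((Q ∨ Q) ∨ ~P) = 1 − 0.414 = 0.586
~~~((Q ∨ Q) ∨ ~P) = 1 − 0.586 = 0.414
P ⊗ Q = max(0, 0.914 + 0.586 − 1) = max(0, 0.500) = 0.500
~(P ⊗ Q) = 1 − 0.500 = 0.500
~(P ⊗ Q) ∨ Q = max(0.500, 0.586) = 0.586
~~~((Q ∨ Q) ∨ ~P) ∨ (~(P ⊗ Q) ∨ Q) = max(0.414, 0.586) = 0.586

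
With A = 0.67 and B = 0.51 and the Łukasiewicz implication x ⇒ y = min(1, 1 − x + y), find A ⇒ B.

0.84

A ⇒ B = min(1, 1 − 0.67 + 0.51) = min(1, 0.84) = 0.84
For comparison, the Gödel implication (1 if x ≤ y else y) would give 0.51.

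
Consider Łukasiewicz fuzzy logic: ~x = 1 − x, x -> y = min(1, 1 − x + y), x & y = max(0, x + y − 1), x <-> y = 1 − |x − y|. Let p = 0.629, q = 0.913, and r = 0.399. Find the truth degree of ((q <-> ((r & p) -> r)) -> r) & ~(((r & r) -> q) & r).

0.087

r & p = max(0, 0.399 + 0.629 − 1) = max(0, 0.028) = 0.028
(r & p) -> r = min(1, 1 − 0.028 + 0.399) = min(1, 1.371) = 1.000
q <-> ((r & p) -> r) = 1 − |0.913 − 1.000| = 1 − 0.087 = 0.913
(q <-> ((r & p) -> r)) -> r = min(1, 1 − 0.913 + 0.399) = min(1, 0.486) = 0.486
r & r = max(0, 0.399 + 0.399 − 1) = max(0, -0.202) = 0.000
(r & r) -> q = min(1, 1 − 0.000 + 0.913) = min(1, 1.913) = 1.000
((r & r) -> q) & r = max(0, 1.000 + 0.399 − 1) = max(0, 0.399) = 0.399
~(((r & r) -> q) & r) = 1 − 0.399 = 0.601
((q <-> ((r & p) -> r)) -> r) & ~(((r & r) -> q) & r) = max(0, 0.486 + 0.601 − 1) = max(0, 0.087) = 0.087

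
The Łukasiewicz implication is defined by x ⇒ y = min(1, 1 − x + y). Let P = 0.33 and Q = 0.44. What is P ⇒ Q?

1.00

P ⇒ Q = min(1, 1 − 0.33 + 0.44) = min(1, 1.11) = 1.00
For comparison, the Gödel implication (1 if x ≤ y else y) would give 1.00.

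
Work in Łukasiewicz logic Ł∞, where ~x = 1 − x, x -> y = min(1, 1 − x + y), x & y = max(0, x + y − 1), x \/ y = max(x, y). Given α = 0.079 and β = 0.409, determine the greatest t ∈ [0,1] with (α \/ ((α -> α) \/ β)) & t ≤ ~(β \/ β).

α -> α = min(1, 1 − 0.079 + 0.079) = min(1, 1.000) = 1.000
(α -> α) \/ β = max(1.000, 0.409) = 1.000
α \/ ((α -> α) \/ β) = max(0.079, 1.000) = 1.000
So the left factor is α \/ ((α -> α) \/ β) = 1.000.
β \/ β = max(0.409, 0.409) = 0.409
~(β \/ β) = 1 − 0.409 = 0.591
So the right-hand bound is ~(β \/ β) = 0.591.
The residuum of the Łukasiewicz t-norm gives the supremum: min(1, 1 − 1.000 + 0.591).
1 − 1.000 + 0.591 = 0.591, so t = min(1, 0.591) = 0.591.
Check: 1.000 & 0.591 = max(0, 0.591) = 0.591 ≤ 0.591.

0.591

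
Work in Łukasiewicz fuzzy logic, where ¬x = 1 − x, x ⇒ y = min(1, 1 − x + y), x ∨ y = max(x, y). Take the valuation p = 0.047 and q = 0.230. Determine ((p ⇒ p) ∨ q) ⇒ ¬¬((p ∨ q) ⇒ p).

p ⇒ p = min(1, 1 − 0.047 + 0.047) = min(1, 1.000) = 1.000
(p ⇒ p) ∨ q = max(1.000, 0.230) = 1.000
p ∨ q = max(0.047, 0.230) = 0.230
(p ∨ q) ⇒ p = min(1, 1 − 0.230 + 0.047) = min(1, 0.817) = 0.817
¬((p ∨ q) ⇒ p) = 1 − 0.817 = 0.183
¬¬((p ∨ q) ⇒ p) = 1 − 0.183 = 0.817
((p ⇒ p) ∨ q) ⇒ ¬¬((p ∨ q) ⇒ p) = min(1, 1 − 1.000 + 0.817) = min(1, 0.817) = 0.817

0.817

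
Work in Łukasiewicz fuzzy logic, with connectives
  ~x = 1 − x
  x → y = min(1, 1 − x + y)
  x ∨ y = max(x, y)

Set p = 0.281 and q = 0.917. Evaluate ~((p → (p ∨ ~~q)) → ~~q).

0.083

~q = 1 − 0.917 = 0.083
~~q = 1 − 0.083 = 0.917
p ∨ ~~q = max(0.281, 0.917) = 0.917
p → (p ∨ ~~q) = min(1, 1 − 0.281 + 0.917) = min(1, 1.636) = 1.000
(p → (p ∨ ~~q)) → ~~q = min(1, 1 − 1.000 + 0.917) = min(1, 0.917) = 0.917
~((p → (p ∨ ~~q)) → ~~q) = 1 − 0.917 = 0.083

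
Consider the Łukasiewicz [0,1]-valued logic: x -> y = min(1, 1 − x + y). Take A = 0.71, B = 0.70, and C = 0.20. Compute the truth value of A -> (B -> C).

B -> C = min(1, 1 − 0.70 + 0.20) = min(1, 0.50) = 0.50
A -> (B -> C) = min(1, 1 − 0.71 + 0.50) = min(1, 0.79) = 0.79

0.79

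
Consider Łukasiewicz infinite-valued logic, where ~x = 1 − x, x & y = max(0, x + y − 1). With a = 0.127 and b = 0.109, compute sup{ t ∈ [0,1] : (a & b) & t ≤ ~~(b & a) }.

1.000

a & b = max(0, 0.127 + 0.109 − 1) = max(0, -0.764) = 0.000
So the left factor is a & b = 0.000.
b & a = max(0, 0.109 + 0.127 − 1) = max(0, -0.764) = 0.000
~(b & a) = 1 − 0.000 = 1.000
~~(b & a) = 1 − 1.000 = 0.000
So the right-hand bound is ~~(b & a) = 0.000.
The residuum of the Łukasiewicz t-norm gives the supremum: min(1, 1 − 0.000 + 0.000).
1 − 0.000 + 0.000 = 1.000, so t = min(1, 1.000) = 1.000.
Check: 0.000 & 1.000 = max(0, 0.000) = 0.000 ≤ 0.000.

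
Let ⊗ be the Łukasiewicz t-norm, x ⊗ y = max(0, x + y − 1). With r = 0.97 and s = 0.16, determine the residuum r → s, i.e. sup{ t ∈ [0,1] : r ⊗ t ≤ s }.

The residuum of the Łukasiewicz t-norm gives the supremum: min(1, 1 − 0.97 + 0.16).
1 − 0.97 + 0.16 = 0.19, so t = min(1, 0.19) = 0.19.
Check: 0.97 ⊗ 0.19 = max(0, 0.16) = 0.16 ≤ 0.16.

0.19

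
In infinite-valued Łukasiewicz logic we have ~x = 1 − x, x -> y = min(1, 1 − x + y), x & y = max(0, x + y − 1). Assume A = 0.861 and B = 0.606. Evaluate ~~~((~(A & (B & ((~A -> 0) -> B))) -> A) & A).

0.139

~A = 1 − 0.861 = 0.139
~A -> 0 = min(1, 1 − 0.139 + 0.000) = min(1, 0.861) = 0.861
(~A -> 0) -> B = min(1, 1 − 0.861 + 0.606) = min(1, 0.745) = 0.745
B & ((~A -> 0) -> B) = max(0, 0.606 + 0.745 − 1) = max(0, 0.351) = 0.351
A & (B & ((~A -> 0) -> B)) = max(0, 0.861 + 0.351 − 1) = max(0, 0.212) = 0.212
~(A & (B & ((~A -> 0) -> B))) = 1 − 0.212 = 0.788
~(A & (B & ((~A -> 0) -> B))) -> A = min(1, 1 − 0.788 + 0.861) = min(1, 1.073) = 1.000
(~(A & (B & ((~A -> 0) -> B))) -> A) & A = max(0, 1.000 + 0.861 − 1) = max(0, 0.861) = 0.861
~((~(A & (B & ((~A -> 0) -> B))) -> A) & A) = 1 − 0.861 = 0.139
~~((~(A & (B & ((~A -> 0) -> B))) -> A) & A) = 1 − 0.139 = 0.861
~~~((~(A & (B & ((~A -> 0) -> B))) -> A) & A) = 1 − 0.861 = 0.139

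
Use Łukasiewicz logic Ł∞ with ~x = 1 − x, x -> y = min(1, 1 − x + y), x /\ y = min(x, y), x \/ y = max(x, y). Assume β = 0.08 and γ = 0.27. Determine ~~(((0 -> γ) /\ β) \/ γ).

0 -> γ = min(1, 1 − 0.00 + 0.27) = min(1, 1.27) = 1.00
(0 -> γ) /\ β = min(1.00, 0.08) = 0.08
((0 -> γ) /\ β) \/ γ = max(0.08, 0.27) = 0.27
~(((0 -> γ) /\ β) \/ γ) = 1 − 0.27 = 0.73
~~(((0 -> γ) /\ β) \/ γ) = 1 − 0.73 = 0.27

0.27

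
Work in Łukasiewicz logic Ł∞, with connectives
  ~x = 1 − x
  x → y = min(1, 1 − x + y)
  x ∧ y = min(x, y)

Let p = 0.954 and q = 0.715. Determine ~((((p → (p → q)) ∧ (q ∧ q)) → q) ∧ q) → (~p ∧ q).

p → q = min(1, 1 − 0.954 + 0.715) = min(1, 0.761) = 0.761
p → (p → q) = min(1, 1 − 0.954 + 0.761) = min(1, 0.807) = 0.807
q ∧ q = min(0.715, 0.715) = 0.715
(p → (p → q)) ∧ (q ∧ q) = min(0.807, 0.715) = 0.715
((p → (p → q)) ∧ (q ∧ q)) → q = min(1, 1 − 0.715 + 0.715) = min(1, 1.000) = 1.000
(((p → (p → q)) ∧ (q ∧ q)) → q) ∧ q = min(1.000, 0.715) = 0.715
~((((p → (p → q)) ∧ (q ∧ q)) → q) ∧ q) = 1 − 0.715 = 0.285
~p = 1 − 0.954 = 0.046
~p ∧ q = min(0.046, 0.715) = 0.046
~((((p → (p → q)) ∧ (q ∧ q)) → q) ∧ q) → (~p ∧ q) = min(1, 1 − 0.285 + 0.046) = min(1, 0.761) = 0.761

0.761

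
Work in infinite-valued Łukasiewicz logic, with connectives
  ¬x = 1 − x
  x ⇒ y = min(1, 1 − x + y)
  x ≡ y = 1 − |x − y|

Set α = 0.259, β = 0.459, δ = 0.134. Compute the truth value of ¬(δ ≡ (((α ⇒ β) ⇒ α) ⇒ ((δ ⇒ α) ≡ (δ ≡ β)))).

0.866

α ⇒ β = min(1, 1 − 0.259 + 0.459) = min(1, 1.200) = 1.000
(α ⇒ β) ⇒ α = min(1, 1 − 1.000 + 0.259) = min(1, 0.259) = 0.259
δ ⇒ α = min(1, 1 − 0.134 + 0.259) = min(1, 1.125) = 1.000
δ ≡ β = 1 − |0.134 − 0.459| = 1 − 0.325 = 0.675
(δ ⇒ α) ≡ (δ ≡ β) = 1 − |1.000 − 0.675| = 1 − 0.325 = 0.675
((α ⇒ β) ⇒ α) ⇒ ((δ ⇒ α) ≡ (δ ≡ β)) = min(1, 1 − 0.259 + 0.675) = min(1, 1.416) = 1.000
δ ≡ (((α ⇒ β) ⇒ α) ⇒ ((δ ⇒ α) ≡ (δ ≡ β))) = 1 − |0.134 − 1.000| = 1 − 0.866 = 0.134
¬(δ ≡ (((α ⇒ β) ⇒ α) ⇒ ((δ ⇒ α) ≡ (δ ≡ β)))) = 1 − 0.134 = 0.866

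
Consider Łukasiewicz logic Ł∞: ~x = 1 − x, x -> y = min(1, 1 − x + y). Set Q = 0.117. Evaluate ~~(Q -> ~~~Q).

~Q = 1 − 0.117 = 0.883
~~Q = 1 − 0.883 = 0.117
~~~Q = 1 − 0.117 = 0.883
Q -> ~~~Q = min(1, 1 − 0.117 + 0.883) = min(1, 1.766) = 1.000
~(Q -> ~~~Q) = 1 − 1.000 = 0.000
~~(Q -> ~~~Q) = 1 − 0.000 = 1.000

1.000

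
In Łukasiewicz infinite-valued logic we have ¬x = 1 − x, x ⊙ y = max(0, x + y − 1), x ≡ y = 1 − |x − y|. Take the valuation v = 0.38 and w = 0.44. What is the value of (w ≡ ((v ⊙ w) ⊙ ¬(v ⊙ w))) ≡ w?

0.88

v ⊙ w = max(0, 0.38 + 0.44 − 1) = max(0, -0.18) = 0.00
¬(v ⊙ w) = 1 − 0.00 = 1.00
(v ⊙ w) ⊙ ¬(v ⊙ w) = max(0, 0.00 + 1.00 − 1) = max(0, 0.00) = 0.00
w ≡ ((v ⊙ w) ⊙ ¬(v ⊙ w)) = 1 − |0.44 − 0.00| = 1 − 0.44 = 0.56
(w ≡ ((v ⊙ w) ⊙ ¬(v ⊙ w))) ≡ w = 1 − |0.56 − 0.44| = 1 − 0.12 = 0.88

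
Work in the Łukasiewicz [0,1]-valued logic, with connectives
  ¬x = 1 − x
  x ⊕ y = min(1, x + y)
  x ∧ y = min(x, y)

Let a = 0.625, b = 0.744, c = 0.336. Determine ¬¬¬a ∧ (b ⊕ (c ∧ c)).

0.375

¬a = 1 − 0.625 = 0.375
¬¬a = 1 − 0.375 = 0.625
¬¬¬a = 1 − 0.625 = 0.375
c ∧ c = min(0.336, 0.336) = 0.336
b ⊕ (c ∧ c) = min(1, 0.744 + 0.336) = min(1, 1.080) = 1.000
¬¬¬a ∧ (b ⊕ (c ∧ c)) = min(0.375, 1.000) = 0.375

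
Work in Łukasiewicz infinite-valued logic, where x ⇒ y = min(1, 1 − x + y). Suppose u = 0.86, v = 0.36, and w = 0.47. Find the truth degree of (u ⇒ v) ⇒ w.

u ⇒ v = min(1, 1 − 0.86 + 0.36) = min(1, 0.50) = 0.50
(u ⇒ v) ⇒ w = min(1, 1 − 0.50 + 0.47) = min(1, 0.97) = 0.97

0.97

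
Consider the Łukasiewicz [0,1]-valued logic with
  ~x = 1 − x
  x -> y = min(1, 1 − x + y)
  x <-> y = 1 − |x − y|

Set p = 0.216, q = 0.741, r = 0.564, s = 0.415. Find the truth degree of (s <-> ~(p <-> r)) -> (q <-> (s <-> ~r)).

0.829

p <-> r = 1 − |0.216 − 0.564| = 1 − 0.348 = 0.652
~(p <-> r) = 1 − 0.652 = 0.348
s <-> ~(p <-> r) = 1 − |0.415 − 0.348| = 1 − 0.067 = 0.933
~r = 1 − 0.564 = 0.436
s <-> ~r = 1 − |0.415 − 0.436| = 1 − 0.021 = 0.979
q <-> (s <-> ~r) = 1 − |0.741 − 0.979| = 1 − 0.238 = 0.762
(s <-> ~(p <-> r)) -> (q <-> (s <-> ~r)) = min(1, 1 − 0.933 + 0.762) = min(1, 0.829) = 0.829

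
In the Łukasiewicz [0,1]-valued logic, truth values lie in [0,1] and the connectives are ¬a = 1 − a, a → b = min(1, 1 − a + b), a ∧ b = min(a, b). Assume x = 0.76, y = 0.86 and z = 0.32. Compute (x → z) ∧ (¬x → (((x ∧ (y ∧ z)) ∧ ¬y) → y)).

x → z = min(1, 1 − 0.76 + 0.32) = min(1, 0.56) = 0.56
¬x = 1 − 0.76 = 0.24
y ∧ z = min(0.86, 0.32) = 0.32
x ∧ (y ∧ z) = min(0.76, 0.32) = 0.32
¬y = 1 − 0.86 = 0.14
(x ∧ (y ∧ z)) ∧ ¬y = min(0.32, 0.14) = 0.14
((x ∧ (y ∧ z)) ∧ ¬y) → y = min(1, 1 − 0.14 + 0.86) = min(1, 1.72) = 1.00
¬x → (((x ∧ (y ∧ z)) ∧ ¬y) → y) = min(1, 1 − 0.24 + 1.00) = min(1, 1.76) = 1.00
(x → z) ∧ (¬x → (((x ∧ (y ∧ z)) ∧ ¬y) → y)) = min(0.56, 1.00) = 0.56

0.56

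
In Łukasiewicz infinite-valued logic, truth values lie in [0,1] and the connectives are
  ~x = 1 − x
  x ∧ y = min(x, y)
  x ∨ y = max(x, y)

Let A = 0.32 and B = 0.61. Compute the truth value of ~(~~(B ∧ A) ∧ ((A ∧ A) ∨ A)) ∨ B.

B ∧ A = min(0.61, 0.32) = 0.32
~(B ∧ A) = 1 − 0.32 = 0.68
~~(B ∧ A) = 1 − 0.68 = 0.32
A ∧ A = min(0.32, 0.32) = 0.32
(A ∧ A) ∨ A = max(0.32, 0.32) = 0.32
~~(B ∧ A) ∧ ((A ∧ A) ∨ A) = min(0.32, 0.32) = 0.32
~(~~(B ∧ A) ∧ ((A ∧ A) ∨ A)) = 1 − 0.32 = 0.68
~(~~(B ∧ A) ∧ ((A ∧ A) ∨ A)) ∨ B = max(0.68, 0.61) = 0.68

0.68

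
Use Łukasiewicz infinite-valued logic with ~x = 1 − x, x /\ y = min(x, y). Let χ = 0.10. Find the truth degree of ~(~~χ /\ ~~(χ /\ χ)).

~χ = 1 − 0.10 = 0.90
~~χ = 1 − 0.90 = 0.10
χ /\ χ = min(0.10, 0.10) = 0.10
~(χ /\ χ) = 1 − 0.10 = 0.90
~~(χ /\ χ) = 1 − 0.90 = 0.10
~~χ /\ ~~(χ /\ χ) = min(0.10, 0.10) = 0.10
~(~~χ /\ ~~(χ /\ χ)) = 1 − 0.10 = 0.90

0.90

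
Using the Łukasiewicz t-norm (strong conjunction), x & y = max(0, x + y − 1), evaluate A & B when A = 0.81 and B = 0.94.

A & B = max(0, 0.81 + 0.94 − 1) = max(0, 0.75) = 0.75
For comparison, the Gödel (minimum) t-norm min(x, y) would give 0.81.

0.75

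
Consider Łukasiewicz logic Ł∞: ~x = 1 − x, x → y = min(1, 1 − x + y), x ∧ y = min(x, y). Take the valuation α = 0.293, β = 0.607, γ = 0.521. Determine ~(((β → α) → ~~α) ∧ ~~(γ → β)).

β → α = min(1, 1 − 0.607 + 0.293) = min(1, 0.686) = 0.686
~α = 1 − 0.293 = 0.707
~~α = 1 − 0.707 = 0.293
(β → α) → ~~α = min(1, 1 − 0.686 + 0.293) = min(1, 0.607) = 0.607
γ → β = min(1, 1 − 0.521 + 0.607) = min(1, 1.086) = 1.000
~(γ → β) = 1 − 1.000 = 0.000
~~(γ → β) = 1 − 0.000 = 1.000
((β → α) → ~~α) ∧ ~~(γ → β) = min(0.607, 1.000) = 0.607
~(((β → α) → ~~α) ∧ ~~(γ → β)) = 1 − 0.607 = 0.393

0.393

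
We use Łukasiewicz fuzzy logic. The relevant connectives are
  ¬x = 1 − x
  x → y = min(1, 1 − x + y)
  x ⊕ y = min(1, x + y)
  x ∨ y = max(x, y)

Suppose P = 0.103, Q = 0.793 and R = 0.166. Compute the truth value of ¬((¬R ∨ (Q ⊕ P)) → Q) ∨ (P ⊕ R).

0.269

¬R = 1 − 0.166 = 0.834
Q ⊕ P = min(1, 0.793 + 0.103) = min(1, 0.896) = 0.896
¬R ∨ (Q ⊕ P) = max(0.834, 0.896) = 0.896
(¬R ∨ (Q ⊕ P)) → Q = min(1, 1 − 0.896 + 0.793) = min(1, 0.897) = 0.897
¬((¬R ∨ (Q ⊕ P)) → Q) = 1 − 0.897 = 0.103
P ⊕ R = min(1, 0.103 + 0.166) = min(1, 0.269) = 0.269
¬((¬R ∨ (Q ⊕ P)) → Q) ∨ (P ⊕ R) = max(0.103, 0.269) = 0.269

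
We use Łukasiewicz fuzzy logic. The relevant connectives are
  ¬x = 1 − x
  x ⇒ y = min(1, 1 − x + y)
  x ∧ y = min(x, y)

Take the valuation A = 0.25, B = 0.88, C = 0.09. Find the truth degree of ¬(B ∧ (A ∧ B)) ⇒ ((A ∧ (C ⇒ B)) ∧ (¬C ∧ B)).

0.50

A ∧ B = min(0.25, 0.88) = 0.25
B ∧ (A ∧ B) = min(0.88, 0.25) = 0.25
¬(B ∧ (A ∧ B)) = 1 − 0.25 = 0.75
C ⇒ B = min(1, 1 − 0.09 + 0.88) = min(1, 1.79) = 1.00
A ∧ (C ⇒ B) = min(0.25, 1.00) = 0.25
¬C = 1 − 0.09 = 0.91
¬C ∧ B = min(0.91, 0.88) = 0.88
(A ∧ (C ⇒ B)) ∧ (¬C ∧ B) = min(0.25, 0.88) = 0.25
¬(B ∧ (A ∧ B)) ⇒ ((A ∧ (C ⇒ B)) ∧ (¬C ∧ B)) = min(1, 1 − 0.75 + 0.25) = min(1, 0.50) = 0.50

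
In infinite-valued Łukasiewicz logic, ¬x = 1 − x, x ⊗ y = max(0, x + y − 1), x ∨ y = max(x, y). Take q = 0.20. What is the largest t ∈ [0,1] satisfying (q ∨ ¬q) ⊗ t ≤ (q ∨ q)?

0.40

¬q = 1 − 0.20 = 0.80
q ∨ ¬q = max(0.20, 0.80) = 0.80
So the left factor is q ∨ ¬q = 0.80.
q ∨ q = max(0.20, 0.20) = 0.20
So the right-hand bound is q ∨ q = 0.20.
The residuum of the Łukasiewicz t-norm gives the supremum: min(1, 1 − 0.80 + 0.20).
1 − 0.80 + 0.20 = 0.40, so t = min(1, 0.40) = 0.40.
Check: 0.80 ⊗ 0.40 = max(0, 0.20) = 0.20 ≤ 0.20.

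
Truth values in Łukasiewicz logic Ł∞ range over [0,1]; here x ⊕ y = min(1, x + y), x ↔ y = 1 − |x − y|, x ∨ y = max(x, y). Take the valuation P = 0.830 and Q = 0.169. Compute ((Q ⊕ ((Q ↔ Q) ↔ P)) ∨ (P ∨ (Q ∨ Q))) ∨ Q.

Q ↔ Q = 1 − |0.169 − 0.169| = 1 − 0.000 = 1.000
(Q ↔ Q) ↔ P = 1 − |1.000 − 0.830| = 1 − 0.170 = 0.830
Q ⊕ ((Q ↔ Q) ↔ P) = min(1, 0.169 + 0.830) = min(1, 0.999) = 0.999
Q ∨ Q = max(0.169, 0.169) = 0.169
P ∨ (Q ∨ Q) = max(0.830, 0.169) = 0.830
(Q ⊕ ((Q ↔ Q) ↔ P)) ∨ (P ∨ (Q ∨ Q)) = max(0.999, 0.830) = 0.999
((Q ⊕ ((Q ↔ Q) ↔ P)) ∨ (P ∨ (Q ∨ Q))) ∨ Q = max(0.999, 0.169) = 0.999

0.999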